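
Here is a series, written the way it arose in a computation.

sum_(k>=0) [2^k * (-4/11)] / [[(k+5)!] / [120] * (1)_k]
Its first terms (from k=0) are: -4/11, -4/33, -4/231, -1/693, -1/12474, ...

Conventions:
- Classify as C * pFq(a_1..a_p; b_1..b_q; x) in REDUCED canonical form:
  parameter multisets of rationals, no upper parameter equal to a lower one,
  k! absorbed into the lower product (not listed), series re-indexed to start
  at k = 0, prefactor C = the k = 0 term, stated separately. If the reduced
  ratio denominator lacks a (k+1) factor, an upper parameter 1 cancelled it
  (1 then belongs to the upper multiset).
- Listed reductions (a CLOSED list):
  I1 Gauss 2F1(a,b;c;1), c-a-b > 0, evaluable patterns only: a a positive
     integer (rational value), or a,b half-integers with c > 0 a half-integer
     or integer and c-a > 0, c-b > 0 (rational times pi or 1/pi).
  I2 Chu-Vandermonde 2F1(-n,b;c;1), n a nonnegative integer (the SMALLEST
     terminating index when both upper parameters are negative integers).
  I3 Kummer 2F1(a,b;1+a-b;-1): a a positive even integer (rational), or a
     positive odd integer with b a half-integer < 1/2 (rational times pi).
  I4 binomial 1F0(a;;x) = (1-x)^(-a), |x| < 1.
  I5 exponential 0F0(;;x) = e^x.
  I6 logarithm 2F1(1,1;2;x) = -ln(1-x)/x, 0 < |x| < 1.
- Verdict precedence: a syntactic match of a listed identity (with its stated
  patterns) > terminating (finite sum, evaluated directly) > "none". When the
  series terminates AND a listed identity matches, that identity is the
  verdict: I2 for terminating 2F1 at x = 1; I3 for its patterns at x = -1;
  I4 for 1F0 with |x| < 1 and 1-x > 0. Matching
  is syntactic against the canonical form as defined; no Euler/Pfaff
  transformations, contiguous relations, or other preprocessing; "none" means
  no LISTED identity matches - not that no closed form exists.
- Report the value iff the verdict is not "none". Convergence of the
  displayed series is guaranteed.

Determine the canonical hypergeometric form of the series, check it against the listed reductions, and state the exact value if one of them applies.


x = 2 here; the reduced form reads 0F1, upper {-}, lower {6}, C = -4/11. Verdict: none - this 0F1 at x = 2 matches no listed pattern, and upper {-} holds no stopper.

Key step: t_0 being -4/11, the denominator's factorial ratio (C = -4/11, x = 2) is a lower Pochhammer.
Term ratio: r(k) = 2 * 1 / [(k+6) (k+1)] ; factor over Q: parameters, x = 2, and C = -4/11.


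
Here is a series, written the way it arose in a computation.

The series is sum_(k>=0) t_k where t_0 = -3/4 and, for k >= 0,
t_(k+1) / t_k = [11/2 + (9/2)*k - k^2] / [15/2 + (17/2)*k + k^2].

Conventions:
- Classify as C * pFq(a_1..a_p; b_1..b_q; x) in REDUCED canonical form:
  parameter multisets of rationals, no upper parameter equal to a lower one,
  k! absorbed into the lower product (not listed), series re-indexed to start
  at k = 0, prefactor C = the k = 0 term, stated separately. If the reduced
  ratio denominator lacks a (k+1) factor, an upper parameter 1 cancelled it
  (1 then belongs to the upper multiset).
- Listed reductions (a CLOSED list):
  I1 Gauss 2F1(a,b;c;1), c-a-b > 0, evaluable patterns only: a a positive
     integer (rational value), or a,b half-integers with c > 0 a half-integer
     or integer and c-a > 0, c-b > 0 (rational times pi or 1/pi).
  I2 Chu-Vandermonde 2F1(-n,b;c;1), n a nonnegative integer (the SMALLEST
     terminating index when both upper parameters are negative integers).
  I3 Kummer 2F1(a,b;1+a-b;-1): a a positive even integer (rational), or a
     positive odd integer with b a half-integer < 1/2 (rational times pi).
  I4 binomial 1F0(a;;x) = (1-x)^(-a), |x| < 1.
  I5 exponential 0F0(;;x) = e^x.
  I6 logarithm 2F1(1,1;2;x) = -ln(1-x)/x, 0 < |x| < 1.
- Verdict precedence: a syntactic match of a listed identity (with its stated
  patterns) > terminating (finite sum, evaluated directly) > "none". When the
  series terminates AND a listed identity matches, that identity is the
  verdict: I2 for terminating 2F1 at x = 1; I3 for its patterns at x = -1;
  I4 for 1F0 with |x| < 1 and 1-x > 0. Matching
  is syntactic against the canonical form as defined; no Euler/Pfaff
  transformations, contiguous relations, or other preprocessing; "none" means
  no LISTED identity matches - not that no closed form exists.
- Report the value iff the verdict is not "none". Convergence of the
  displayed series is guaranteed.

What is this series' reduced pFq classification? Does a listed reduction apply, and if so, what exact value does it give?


x = -1 here; the reduced form reads 2F1, upper {-11/2, 1}, lower {15/2}, C = -3/4. Verdict (x = -1): the Kummer evaluation I3 applies (x = -1; c = 15/2 equals 1+a-b for upper {-11/2, 1}: listed pattern). Value: (-9009/16384) * pi.

Structural cue: with t_0 = -3/4, roots of the ratio polynomials (C = -3/4) are the negated parameters.
Ratio: r(k) = (-1) * (k-11/2) (k+1) / [(k+15/2) (k+1)] ; factor over Q: parameters, x = (-1), and C = -3/4.


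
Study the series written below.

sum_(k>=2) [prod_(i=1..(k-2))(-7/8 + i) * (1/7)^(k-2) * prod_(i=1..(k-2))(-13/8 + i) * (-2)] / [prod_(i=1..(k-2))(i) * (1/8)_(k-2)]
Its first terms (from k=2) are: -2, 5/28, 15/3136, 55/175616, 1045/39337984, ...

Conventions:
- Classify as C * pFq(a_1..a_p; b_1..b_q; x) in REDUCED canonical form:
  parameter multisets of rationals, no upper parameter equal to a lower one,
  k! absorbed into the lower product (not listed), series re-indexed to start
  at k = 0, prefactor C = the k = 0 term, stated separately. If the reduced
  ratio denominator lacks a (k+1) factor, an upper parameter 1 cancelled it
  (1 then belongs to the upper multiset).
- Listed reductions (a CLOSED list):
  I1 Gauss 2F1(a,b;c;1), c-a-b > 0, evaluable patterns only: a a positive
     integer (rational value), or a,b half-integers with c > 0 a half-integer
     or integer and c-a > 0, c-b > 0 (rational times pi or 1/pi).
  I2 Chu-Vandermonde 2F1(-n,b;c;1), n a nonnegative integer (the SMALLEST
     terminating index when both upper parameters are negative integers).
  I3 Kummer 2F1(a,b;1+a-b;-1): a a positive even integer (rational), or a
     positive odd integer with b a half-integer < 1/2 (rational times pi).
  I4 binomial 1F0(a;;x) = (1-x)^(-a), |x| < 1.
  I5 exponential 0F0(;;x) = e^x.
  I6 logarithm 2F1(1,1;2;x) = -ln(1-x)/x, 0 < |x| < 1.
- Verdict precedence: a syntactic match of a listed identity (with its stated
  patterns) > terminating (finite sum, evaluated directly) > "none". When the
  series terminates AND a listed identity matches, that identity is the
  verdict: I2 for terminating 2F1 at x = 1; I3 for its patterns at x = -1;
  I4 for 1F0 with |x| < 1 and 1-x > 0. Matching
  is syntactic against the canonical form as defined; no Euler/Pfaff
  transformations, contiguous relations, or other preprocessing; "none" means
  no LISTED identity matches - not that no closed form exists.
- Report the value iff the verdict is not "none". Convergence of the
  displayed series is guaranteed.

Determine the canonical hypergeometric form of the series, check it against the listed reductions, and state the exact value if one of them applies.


x = 1/7 here; the reduced form reads 1F0, upper {-5/8}, lower {-}, C = -2. Verdict (x = 1/7): the I4 binomial reduction applies (the 1F0 binomial series: exponent 5/8, x = 1/7). Exact value: (-2) * (6/7)^(5/8).

Structural cue: t_0 = -2 here, and the running product (C = -2, x = 1/7) telescopes to a rising factorial.
Step ratio: r(k) = (1/7) * (k-5/8) / [(k+1)] ; factor over Q: parameters, x = (1/7), and C = -2.


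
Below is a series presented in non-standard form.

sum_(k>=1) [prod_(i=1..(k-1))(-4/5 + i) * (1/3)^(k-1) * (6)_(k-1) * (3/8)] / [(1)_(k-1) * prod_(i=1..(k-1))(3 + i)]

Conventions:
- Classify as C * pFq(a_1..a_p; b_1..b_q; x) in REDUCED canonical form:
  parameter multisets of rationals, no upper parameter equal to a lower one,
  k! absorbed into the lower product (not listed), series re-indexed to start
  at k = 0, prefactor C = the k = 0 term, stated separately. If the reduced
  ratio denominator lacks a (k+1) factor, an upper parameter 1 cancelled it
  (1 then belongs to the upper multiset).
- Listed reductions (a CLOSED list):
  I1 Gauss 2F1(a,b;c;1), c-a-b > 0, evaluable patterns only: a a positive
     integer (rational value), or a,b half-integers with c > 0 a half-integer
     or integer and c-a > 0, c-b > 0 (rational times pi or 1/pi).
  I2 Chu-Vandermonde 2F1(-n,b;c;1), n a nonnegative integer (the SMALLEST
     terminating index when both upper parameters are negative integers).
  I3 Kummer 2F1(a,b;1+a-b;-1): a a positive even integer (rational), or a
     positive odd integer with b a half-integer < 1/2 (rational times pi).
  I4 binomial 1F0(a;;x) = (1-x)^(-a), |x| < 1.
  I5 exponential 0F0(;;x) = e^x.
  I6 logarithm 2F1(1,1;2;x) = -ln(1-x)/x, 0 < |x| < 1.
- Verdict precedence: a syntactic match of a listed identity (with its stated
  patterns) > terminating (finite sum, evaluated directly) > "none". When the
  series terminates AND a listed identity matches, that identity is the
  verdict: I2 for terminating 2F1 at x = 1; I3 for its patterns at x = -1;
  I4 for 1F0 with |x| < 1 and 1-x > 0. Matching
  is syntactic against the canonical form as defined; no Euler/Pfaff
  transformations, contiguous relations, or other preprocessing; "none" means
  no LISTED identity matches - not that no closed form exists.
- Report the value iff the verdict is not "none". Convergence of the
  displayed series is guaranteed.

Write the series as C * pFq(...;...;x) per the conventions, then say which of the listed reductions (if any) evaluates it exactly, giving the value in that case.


Classification (C = 3/8): 2F1 with upper {1/5, 6}, lower {4}, argument x = 1/3. Verdict: none here - no I1-I6 shape fits x = 1/3 with lower {4}.

First insight: with t_0 = 3/8, the lower running product (C = 3/8) is a rising factorial.
Step ratio: r(k) = (1/3) * (k+1/5) (k+6) / [(k+4) (k+1)] - rational in k. x = (1/3); t_0 = 3/8; negate the roots.


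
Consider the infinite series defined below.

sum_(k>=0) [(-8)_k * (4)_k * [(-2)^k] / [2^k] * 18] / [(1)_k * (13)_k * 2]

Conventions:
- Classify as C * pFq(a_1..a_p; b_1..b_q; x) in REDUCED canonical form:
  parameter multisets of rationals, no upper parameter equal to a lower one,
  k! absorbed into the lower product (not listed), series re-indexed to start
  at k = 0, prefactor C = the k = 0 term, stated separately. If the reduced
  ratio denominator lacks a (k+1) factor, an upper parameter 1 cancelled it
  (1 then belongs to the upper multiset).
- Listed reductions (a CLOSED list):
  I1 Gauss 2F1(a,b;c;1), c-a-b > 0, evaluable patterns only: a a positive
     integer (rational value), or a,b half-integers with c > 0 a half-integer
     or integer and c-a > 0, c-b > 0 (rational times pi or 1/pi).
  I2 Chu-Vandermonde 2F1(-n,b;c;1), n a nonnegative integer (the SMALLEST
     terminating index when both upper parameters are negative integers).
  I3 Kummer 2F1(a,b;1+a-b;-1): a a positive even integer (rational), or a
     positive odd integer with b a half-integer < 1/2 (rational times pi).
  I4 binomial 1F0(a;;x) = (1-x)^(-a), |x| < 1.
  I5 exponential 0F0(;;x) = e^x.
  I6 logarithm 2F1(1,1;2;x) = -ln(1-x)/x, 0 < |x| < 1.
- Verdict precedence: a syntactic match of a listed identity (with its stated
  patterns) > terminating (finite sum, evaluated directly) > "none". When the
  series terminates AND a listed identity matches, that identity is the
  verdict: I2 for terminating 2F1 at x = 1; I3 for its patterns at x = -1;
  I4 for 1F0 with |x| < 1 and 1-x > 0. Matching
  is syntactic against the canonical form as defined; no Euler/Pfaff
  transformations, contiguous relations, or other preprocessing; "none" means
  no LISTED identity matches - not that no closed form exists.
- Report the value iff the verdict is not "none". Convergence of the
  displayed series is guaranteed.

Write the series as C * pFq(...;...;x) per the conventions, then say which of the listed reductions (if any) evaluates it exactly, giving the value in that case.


x = -1 here; the reduced form reads 2F1, upper {-8, 4}, lower {13}, C = 9. Verdict: this is the Kummer evaluation I3 (x = -1; c = 13 equals 1+a-b for upper {-8, 4}: listed pattern). Sum: 99.

Structural cue: x = (-1) and (1)_k (C = 9) is k! itself.
Step ratio: r(k) = (-1) * (k-8) (k+4) / [(k+13) (k+1)] ; factor over Q: parameters, x = (-1), and C = 9.


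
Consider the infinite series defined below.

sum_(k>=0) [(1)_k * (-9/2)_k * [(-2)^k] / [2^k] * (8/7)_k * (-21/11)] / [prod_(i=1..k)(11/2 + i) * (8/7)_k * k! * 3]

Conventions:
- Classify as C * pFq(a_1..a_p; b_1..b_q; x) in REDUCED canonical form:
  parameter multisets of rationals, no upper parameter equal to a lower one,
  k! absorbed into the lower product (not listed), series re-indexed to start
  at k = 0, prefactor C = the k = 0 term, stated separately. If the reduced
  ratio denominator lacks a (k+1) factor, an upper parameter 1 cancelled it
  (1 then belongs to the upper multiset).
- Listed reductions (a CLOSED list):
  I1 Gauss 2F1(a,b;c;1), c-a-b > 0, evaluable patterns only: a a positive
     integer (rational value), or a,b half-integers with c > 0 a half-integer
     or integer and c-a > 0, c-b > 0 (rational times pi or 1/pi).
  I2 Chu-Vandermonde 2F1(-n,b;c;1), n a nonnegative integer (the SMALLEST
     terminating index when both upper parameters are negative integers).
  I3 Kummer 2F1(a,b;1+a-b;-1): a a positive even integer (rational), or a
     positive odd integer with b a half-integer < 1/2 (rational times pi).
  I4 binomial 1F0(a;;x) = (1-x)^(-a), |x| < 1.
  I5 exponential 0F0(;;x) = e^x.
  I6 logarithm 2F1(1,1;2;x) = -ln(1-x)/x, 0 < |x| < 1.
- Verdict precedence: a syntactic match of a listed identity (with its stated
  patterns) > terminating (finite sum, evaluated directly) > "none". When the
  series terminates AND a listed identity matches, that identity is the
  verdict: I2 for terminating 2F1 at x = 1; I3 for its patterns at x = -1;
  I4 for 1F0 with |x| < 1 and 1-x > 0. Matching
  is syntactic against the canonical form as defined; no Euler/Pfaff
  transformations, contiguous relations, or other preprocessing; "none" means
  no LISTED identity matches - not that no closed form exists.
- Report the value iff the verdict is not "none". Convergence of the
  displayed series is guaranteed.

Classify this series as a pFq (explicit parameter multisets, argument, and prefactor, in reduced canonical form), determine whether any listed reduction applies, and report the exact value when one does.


Reduced: x = -1, 2F1, upper = {-9/2, 1}, lower = {13/2}, C = -7/11. Verdict: Kummer (I3) fires (x = -1; c = 13/2 equals 1+a-b for upper {-9/2, 1}: listed pattern). Exact value: (-441/1024) * pi.

First insight: x = (-1) and the constant factors (C = -7/11) combine into one prefactor.
Consecutive-term ratio: r(k) = (-1) * (k-9/2) (k+1) / [(k+13/2) (k+1)] - rational in k, leading ratio (-1); with t_0 = -7/11, classification follows.


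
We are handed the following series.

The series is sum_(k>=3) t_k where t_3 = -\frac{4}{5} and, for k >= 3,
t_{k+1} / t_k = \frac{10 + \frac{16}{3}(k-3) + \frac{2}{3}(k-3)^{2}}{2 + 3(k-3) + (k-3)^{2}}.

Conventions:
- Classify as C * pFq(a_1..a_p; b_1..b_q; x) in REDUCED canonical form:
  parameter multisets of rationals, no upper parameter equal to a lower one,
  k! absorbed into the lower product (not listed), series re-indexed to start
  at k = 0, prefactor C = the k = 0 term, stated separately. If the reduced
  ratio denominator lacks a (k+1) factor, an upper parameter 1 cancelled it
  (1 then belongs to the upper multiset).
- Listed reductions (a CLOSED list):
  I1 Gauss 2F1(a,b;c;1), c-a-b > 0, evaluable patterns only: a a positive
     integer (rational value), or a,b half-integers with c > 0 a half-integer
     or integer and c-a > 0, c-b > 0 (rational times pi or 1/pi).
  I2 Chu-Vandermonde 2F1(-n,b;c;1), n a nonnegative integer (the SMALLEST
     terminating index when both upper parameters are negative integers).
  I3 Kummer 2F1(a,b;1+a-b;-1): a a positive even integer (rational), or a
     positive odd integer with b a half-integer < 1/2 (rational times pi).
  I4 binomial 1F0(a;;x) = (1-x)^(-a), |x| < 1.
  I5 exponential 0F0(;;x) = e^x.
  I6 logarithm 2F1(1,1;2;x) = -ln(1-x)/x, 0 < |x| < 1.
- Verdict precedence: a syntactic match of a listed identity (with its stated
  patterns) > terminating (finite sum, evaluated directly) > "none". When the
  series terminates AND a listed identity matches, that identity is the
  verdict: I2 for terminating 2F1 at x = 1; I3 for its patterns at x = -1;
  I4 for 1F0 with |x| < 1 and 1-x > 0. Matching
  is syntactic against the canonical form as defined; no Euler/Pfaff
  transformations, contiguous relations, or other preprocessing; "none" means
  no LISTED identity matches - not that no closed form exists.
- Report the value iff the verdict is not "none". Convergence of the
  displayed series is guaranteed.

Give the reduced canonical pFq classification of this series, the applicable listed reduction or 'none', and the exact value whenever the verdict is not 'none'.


Canonical form: C = -\frac{4}{5} times 2F1 with upper {3, 5}, lower {2}, x = \frac{2}{3}. Verdict: none (x = \frac{2}{3}): each listed identity misses the multisets {3, 5} ; {2}.

Key step: t_0 = -\frac{4}{5} here, and roots of the ratio polynomials (C = -4/5, x = 2/3) are the negated parameters.
Consecutive-term ratio: r(k) = \frac{2}{3} * (k+3) (k+5) / [(k+2) (k+1)] ; factor over Q: parameters, x = \frac{2}{3}, and C = -\frac{4}{5}.


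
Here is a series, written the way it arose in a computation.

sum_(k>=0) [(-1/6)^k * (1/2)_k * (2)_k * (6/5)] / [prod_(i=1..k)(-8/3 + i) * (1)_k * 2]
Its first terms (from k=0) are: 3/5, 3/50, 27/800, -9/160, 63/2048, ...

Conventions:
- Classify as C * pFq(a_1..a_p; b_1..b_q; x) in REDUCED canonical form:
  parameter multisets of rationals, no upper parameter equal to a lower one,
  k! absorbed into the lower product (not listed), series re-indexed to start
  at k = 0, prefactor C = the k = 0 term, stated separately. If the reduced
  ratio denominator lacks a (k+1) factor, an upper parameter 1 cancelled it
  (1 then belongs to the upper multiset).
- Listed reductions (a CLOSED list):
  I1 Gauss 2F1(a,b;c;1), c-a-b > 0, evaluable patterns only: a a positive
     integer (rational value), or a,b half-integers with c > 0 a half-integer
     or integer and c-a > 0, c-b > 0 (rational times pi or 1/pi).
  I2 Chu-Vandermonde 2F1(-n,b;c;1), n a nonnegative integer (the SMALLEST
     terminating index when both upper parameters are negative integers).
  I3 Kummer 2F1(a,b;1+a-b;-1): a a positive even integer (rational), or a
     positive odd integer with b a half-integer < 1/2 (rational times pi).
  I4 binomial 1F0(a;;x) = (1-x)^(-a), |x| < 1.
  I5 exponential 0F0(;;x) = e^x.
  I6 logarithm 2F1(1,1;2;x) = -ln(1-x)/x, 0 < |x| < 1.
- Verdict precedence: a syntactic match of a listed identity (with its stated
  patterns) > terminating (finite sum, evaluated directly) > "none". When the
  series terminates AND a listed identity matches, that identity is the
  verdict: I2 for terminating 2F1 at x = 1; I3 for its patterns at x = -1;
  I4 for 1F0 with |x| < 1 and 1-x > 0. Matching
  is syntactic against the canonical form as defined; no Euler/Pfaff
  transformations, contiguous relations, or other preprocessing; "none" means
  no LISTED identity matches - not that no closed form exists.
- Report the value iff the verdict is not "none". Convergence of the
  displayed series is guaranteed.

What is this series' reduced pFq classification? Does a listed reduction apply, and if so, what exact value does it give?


Canonical form: C = 3/5 times 2F1 with upper {1/2, 2}, lower {-5/3}, x = -1/6. Verdict: no listed reduction: x = -1/6 and upper {1/2, 2} fail every I1-I6 pattern.

Key observation: from the first term 3/5: the constant factors (prefactor 3/5) combine into one prefactor.
Ratio: r(k) = (-1/6) * (k+1/2) (k+2) / [(k-5/3) (k+1)] - poly over poly, x = (-1/6) from leading terms; C = 3/5 at k = 0.


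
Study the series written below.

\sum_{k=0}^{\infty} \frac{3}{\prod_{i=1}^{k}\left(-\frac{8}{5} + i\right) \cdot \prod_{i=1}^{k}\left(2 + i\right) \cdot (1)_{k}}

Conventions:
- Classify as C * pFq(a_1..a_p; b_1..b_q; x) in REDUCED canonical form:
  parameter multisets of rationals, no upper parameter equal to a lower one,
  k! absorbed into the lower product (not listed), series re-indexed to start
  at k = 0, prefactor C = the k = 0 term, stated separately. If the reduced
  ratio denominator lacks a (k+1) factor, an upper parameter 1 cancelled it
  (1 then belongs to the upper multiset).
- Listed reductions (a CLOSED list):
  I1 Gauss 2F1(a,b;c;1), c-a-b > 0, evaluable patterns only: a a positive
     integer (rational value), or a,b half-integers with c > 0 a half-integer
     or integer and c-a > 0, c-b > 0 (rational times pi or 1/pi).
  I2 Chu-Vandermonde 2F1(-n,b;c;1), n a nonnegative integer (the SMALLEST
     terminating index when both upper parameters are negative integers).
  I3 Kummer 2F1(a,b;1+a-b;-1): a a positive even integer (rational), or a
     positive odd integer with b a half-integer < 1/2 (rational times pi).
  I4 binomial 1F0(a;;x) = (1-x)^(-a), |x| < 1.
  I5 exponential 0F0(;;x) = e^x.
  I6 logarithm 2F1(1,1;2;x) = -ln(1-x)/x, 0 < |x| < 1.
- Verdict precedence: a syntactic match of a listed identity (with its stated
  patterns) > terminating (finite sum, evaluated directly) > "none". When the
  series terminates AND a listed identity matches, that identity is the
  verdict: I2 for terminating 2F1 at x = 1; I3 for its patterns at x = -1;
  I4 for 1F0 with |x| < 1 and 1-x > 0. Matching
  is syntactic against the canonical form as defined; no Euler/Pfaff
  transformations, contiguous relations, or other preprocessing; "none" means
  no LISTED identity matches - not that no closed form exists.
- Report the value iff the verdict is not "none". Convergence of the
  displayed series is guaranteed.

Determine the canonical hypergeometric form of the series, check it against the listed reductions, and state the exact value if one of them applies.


At argument 1: a 0F2 with upper {-}, lower {-\frac{3}{5}, 3}, scaled by C = 3. Verdict: none. A 0F2 with upper {-} fits none of I1-I6 at x = 1; the sum runs forever.

The tell: from the first term 3: the lower running product (C = 3) is a rising factorial.
Term ratio: r(k) = 1 * 1 / [(k-\frac{3}{5}) (k+3) (k+1)] - rational; roots negated = parameters, x = 1, C = 3.


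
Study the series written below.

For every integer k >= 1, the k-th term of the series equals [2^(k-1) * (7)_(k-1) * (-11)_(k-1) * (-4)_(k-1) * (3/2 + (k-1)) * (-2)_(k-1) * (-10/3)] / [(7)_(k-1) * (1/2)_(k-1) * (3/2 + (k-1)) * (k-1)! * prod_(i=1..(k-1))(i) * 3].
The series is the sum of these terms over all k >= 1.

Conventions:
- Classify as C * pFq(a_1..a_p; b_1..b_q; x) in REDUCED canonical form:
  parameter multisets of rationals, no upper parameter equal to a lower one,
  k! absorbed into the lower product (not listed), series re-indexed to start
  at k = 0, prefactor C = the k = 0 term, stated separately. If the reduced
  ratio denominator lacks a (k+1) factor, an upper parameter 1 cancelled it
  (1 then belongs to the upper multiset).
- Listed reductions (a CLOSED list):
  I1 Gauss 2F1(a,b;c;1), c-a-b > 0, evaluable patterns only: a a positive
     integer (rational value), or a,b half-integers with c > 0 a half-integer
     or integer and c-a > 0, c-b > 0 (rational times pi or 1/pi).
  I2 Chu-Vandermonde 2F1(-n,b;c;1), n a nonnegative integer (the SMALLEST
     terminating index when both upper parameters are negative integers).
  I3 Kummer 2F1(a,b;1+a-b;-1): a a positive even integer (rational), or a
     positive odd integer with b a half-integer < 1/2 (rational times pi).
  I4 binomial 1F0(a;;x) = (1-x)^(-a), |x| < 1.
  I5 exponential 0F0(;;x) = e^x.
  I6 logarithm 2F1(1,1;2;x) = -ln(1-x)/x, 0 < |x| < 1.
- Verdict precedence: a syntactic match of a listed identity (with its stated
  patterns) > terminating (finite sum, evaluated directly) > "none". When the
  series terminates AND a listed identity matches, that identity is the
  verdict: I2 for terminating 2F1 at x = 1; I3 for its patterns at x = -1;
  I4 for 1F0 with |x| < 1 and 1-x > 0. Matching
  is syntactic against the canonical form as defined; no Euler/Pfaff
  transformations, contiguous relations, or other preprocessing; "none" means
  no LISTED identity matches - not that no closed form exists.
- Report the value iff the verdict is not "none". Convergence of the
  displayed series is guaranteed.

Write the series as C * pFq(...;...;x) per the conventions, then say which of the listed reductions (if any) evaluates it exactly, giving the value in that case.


Reduced: x = 2, 3F2, upper = {-11, -4, -2}, lower = {1/2, 1}, C = -10/9. Verdict: terminating at k = 2: the factor (-2)_k kills every later term; summing the 3 survivors is exact. Its exact value is -31690/9.

Key step: from the first term -10/9: the parameter 7 appears in both the upper and lower lists and cancels (alongside the other common factor).
Consecutive-term ratio: r(k) = 2 * (k-11) (k-4) (k-2) / [(k+1/2) (k+1) (k+1)] ; factor over Q: parameters, x = 2, and C = -10/9.


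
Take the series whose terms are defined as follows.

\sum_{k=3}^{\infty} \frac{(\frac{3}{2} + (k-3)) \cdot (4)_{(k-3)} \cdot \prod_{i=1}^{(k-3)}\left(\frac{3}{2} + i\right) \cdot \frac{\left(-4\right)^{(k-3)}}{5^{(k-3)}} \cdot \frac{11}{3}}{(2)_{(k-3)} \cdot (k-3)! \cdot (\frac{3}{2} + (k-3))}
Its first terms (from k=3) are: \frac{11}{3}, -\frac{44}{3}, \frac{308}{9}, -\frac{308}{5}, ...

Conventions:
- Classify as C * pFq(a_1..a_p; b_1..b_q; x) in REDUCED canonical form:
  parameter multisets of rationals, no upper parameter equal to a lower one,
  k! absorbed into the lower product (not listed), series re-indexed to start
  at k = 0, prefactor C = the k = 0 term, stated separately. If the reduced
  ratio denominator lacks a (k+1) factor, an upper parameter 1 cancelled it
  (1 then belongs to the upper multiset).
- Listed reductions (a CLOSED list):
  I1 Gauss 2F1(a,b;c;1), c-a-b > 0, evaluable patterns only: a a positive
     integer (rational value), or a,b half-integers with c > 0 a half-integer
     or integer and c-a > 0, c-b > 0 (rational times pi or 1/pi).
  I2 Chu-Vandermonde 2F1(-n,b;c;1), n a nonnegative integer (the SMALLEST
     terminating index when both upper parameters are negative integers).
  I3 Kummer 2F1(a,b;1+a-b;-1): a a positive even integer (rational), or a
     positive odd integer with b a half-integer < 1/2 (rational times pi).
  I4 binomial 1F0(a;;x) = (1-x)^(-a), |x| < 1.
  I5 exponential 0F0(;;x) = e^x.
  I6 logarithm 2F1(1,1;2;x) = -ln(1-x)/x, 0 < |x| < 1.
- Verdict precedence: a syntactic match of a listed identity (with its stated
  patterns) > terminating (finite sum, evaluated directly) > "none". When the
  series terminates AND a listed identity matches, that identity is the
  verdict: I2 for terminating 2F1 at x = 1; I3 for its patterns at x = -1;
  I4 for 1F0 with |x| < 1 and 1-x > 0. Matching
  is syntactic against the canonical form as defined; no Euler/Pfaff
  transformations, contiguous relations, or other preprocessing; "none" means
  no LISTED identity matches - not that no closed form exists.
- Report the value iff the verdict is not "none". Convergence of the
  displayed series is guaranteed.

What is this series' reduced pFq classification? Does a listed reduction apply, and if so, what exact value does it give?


Prefactor \frac{11}{3}, argument -\frac{4}{5}: 2F1 with upper {\frac{5}{2}, 4} over lower {2}. Verdict: none. No listed pattern accepts 2F1(\frac{5}{2}, 4; 2; -\frac{4}{5}).

Key step: from the first term \frac{11}{3}: the running product (C = 11/3, x = -4/5) telescopes to a rising factorial.
Ratio: r(k) = -\frac{4}{5} * (k+\frac{5}{2}) (k+4) / [(k+2) (k+1)] - rational in k. x = -\frac{4}{5}; t_0 = \frac{11}{3}; negate the roots.


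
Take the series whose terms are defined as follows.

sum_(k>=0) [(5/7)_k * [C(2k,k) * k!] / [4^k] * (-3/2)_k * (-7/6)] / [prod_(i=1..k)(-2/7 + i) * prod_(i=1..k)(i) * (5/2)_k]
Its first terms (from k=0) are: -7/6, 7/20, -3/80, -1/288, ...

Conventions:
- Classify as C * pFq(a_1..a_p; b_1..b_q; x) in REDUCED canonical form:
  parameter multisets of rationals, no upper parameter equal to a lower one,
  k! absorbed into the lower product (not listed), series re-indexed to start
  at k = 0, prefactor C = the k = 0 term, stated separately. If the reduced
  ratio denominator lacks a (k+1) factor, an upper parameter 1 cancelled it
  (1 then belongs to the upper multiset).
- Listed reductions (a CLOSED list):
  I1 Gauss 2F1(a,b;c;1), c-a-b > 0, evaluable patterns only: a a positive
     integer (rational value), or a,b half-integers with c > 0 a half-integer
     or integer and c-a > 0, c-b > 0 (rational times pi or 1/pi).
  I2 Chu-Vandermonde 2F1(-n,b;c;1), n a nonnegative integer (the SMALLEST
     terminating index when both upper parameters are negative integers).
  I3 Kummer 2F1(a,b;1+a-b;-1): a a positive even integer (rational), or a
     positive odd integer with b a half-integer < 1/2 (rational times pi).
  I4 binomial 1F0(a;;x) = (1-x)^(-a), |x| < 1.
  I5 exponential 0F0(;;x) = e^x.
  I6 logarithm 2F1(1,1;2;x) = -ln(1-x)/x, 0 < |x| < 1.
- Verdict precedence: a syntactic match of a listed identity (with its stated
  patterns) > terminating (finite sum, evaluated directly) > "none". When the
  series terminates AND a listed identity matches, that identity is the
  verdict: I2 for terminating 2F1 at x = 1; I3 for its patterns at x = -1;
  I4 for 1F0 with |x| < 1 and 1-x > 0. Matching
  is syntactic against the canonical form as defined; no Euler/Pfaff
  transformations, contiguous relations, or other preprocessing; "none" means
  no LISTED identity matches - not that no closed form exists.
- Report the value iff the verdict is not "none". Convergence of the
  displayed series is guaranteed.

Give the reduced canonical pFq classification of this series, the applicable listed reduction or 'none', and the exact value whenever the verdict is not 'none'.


Reduced: x = 1, 2F1, upper = {-3/2, 1/2}, lower = {5/2}, C = -7/6. Verdict (x = 1): Gauss's theorem I1 (half-integer case) applies (x = 1; upper {-3/2, 1/2} half-integers, c = 5/2 in the evaluable pattern). Value: (-35/128) * pi.

Key step: with t_0 = -7/6, the product of the first k integers (C = -7/6, x = 1) is k!.
Consecutive-term ratio: r(k) = 1 * (k-3/2) (k+1/2) / [(k+5/2) (k+1)] - poly over poly, x = 1 from leading terms; C = -7/6 at k = 0.


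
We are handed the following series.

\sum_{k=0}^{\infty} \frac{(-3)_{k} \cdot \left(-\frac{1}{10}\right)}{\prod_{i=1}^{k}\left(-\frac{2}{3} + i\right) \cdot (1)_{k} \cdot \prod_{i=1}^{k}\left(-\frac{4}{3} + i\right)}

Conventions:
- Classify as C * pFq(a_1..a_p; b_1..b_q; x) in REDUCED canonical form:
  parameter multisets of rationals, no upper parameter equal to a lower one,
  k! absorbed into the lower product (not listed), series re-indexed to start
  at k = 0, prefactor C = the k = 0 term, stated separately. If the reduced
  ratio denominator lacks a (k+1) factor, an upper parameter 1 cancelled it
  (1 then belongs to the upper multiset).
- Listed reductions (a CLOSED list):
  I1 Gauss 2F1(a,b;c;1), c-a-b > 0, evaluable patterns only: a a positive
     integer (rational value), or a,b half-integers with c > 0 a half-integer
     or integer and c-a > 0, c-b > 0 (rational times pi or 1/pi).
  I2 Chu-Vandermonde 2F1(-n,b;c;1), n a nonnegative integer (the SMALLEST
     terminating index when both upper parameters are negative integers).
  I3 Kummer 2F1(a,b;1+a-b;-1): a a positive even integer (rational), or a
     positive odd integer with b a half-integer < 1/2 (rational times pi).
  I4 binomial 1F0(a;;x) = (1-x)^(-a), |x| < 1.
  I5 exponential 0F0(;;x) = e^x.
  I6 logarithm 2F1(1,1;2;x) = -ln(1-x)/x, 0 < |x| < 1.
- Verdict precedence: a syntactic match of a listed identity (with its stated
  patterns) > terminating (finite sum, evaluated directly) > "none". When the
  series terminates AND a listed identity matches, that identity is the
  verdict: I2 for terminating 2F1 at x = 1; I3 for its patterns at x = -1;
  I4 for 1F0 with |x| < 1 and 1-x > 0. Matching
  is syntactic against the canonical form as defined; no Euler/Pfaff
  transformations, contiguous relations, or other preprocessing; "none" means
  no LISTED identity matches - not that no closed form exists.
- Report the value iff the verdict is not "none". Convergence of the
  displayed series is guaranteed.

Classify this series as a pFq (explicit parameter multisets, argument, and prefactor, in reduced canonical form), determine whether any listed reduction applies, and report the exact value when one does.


Key step: from the first term -\frac{1}{10}: the lower running product (C = -1/10, x = 1) is a rising factorial.
Ratio: r(k) = 1 * (k-3) / [(k-\frac{1}{3}) (k+\frac{1}{3}) (k+1)] - poly over poly, x = 1 from leading terms; C = -\frac{1}{10} at k = 0.

The series (x = 1) is 1F2: upper {-3}, lower {-\frac{1}{3}, \frac{1}{3}}, prefactor -\frac{1}{10}. Verdict: terminating - upper parameter -3 makes this a finite sum (last index 3), evaluated exactly. Value: -\frac{4}{175}.


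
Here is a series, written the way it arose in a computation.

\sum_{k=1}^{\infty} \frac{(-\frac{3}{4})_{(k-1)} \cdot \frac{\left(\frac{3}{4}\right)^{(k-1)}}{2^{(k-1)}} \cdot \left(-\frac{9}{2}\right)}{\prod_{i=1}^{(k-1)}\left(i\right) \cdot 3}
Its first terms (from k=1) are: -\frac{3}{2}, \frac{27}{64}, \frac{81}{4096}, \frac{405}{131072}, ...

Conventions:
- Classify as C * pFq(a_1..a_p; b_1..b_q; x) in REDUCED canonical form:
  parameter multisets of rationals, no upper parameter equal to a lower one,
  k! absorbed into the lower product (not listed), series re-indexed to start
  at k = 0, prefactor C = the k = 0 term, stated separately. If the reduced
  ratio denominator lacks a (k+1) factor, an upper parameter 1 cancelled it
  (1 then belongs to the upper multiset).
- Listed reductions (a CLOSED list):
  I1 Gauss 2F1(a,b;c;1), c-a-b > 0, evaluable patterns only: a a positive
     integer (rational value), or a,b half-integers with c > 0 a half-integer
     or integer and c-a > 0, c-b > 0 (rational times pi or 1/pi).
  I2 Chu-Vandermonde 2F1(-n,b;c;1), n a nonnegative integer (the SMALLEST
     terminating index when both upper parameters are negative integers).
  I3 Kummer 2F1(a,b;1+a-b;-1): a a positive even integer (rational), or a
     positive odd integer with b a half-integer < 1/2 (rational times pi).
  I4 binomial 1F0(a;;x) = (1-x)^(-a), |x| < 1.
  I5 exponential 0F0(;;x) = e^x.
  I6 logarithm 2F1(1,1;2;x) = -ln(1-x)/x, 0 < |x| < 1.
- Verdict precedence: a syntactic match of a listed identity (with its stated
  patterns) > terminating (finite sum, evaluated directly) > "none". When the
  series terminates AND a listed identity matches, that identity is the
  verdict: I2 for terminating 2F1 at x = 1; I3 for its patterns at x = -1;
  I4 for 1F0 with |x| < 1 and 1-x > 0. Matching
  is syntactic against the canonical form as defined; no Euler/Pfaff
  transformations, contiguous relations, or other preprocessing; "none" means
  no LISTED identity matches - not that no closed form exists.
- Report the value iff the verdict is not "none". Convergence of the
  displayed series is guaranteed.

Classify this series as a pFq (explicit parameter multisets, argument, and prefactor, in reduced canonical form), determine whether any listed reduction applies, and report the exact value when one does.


Prefactor -\frac{3}{2}, argument \frac{3}{8}: 1F0 with upper {-\frac{3}{4}} over lower {-}. Verdict: the binomial series (I4) matches (the 1F0 binomial series: exponent 3/4, x = \frac{3}{8}). Its exact value is \left(-\frac{3}{2}\right) \cdot \left(\frac{5}{8}\right)^{\frac{3}{4}}.

First insight: x = \frac{3}{8} and the constant factors (C = -3/2, x = 3/8) combine into one prefactor.
Adjacent-term ratio: r(k) = \frac{3}{8} * (k-\frac{3}{4}) / [(k+1)] ; factor over Q: parameters, x = \frac{3}{8}, and C = -\frac{3}{2}.


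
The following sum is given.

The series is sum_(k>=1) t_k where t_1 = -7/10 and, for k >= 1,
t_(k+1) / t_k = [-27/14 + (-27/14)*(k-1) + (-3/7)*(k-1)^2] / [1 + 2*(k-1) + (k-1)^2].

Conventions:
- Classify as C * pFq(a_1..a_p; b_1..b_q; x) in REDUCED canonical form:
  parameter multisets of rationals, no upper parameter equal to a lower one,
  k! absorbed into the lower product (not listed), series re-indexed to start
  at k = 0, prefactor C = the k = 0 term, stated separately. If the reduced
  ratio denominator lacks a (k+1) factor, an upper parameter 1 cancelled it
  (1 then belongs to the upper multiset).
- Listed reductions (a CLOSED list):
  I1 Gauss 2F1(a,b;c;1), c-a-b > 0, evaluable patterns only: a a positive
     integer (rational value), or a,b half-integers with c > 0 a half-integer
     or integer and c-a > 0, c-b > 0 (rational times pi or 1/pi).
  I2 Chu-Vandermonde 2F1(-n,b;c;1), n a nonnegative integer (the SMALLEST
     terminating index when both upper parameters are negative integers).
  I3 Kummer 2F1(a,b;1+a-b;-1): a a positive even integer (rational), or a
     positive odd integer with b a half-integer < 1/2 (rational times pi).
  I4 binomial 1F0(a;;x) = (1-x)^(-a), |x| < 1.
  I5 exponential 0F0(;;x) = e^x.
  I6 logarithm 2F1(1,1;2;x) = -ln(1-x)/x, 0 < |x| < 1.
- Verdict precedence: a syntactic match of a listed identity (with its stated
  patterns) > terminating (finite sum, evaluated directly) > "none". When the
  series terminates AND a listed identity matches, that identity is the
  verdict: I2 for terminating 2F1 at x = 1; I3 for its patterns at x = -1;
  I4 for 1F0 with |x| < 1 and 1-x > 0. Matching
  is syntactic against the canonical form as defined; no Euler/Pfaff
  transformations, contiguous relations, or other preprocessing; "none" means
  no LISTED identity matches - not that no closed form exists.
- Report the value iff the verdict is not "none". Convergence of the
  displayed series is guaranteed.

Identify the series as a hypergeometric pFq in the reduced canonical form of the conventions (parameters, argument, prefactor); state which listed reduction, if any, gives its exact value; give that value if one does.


Reduced: x = -3/7, 2F1, upper = {3/2, 3}, lower = {1}, C = -7/10. Verdict: none. No listed pattern accepts 2F1(3/2, 3; 1; -3/7).

First insight: x = (-3/7) and factor the ratio over Q (C = -7/10, x = -3/7): negated roots = parameters.
Consecutive-term ratio: r(k) = (-3/7) * (k+3/2) (k+3) / [(k+1) (k+1)] ; factor over Q: parameters, x = (-3/7), and C = -7/10.


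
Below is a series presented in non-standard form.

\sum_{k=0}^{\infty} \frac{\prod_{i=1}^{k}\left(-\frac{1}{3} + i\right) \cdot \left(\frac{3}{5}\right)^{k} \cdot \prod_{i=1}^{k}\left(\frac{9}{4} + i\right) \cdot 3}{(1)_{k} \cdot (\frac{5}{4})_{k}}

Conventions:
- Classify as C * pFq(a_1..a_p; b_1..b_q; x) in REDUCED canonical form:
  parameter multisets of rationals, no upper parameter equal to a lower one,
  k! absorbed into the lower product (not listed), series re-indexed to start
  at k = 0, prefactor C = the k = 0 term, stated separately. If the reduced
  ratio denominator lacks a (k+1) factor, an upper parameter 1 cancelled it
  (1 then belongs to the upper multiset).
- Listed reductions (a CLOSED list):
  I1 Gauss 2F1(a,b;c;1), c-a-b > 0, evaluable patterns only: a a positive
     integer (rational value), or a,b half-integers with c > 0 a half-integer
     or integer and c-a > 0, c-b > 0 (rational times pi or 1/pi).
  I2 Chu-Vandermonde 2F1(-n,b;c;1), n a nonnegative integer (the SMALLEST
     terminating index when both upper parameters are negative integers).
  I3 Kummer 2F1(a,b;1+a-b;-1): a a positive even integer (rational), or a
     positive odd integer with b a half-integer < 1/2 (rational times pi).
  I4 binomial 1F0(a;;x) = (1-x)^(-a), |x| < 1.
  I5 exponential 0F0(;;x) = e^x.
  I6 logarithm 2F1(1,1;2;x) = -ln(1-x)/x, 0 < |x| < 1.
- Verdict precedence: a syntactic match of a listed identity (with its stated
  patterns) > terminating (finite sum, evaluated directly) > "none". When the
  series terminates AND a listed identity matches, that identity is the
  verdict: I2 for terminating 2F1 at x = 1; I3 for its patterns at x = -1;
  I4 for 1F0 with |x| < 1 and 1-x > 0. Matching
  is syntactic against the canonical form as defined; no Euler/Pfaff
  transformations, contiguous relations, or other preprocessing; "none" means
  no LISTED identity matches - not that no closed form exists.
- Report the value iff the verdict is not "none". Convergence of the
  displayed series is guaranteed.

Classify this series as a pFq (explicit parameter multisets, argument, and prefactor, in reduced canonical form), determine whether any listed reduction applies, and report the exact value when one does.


Canonical form: C = 3 times 2F1 with upper {\frac{2}{3}, \frac{13}{4}}, lower {\frac{5}{4}}, x = \frac{3}{5}. Verdict: no listed reduction: x = \frac{3}{5} and upper {\frac{2}{3}, \frac{13}{4}} fail every I1-I6 pattern.

Key step: with t_0 = 3, the running product (C = 3) telescopes to a rising factorial.
Step ratio: r(k) = \frac{3}{5} * (k+\frac{2}{3}) (k+\frac{13}{4}) / [(k+\frac{5}{4}) (k+1)] - poly over poly, x = \frac{3}{5} from leading terms; C = 3 at k = 0.
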